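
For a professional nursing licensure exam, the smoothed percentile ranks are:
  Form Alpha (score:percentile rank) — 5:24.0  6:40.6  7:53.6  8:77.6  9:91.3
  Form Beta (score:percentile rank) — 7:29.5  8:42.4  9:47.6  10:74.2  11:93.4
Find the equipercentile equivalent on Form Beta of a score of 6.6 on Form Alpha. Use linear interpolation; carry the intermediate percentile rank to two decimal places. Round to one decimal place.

PR of 6.6 on Form Alpha: 40.6 + (6.6 − 6)/(7 − 6) × (53.6 − 40.6) = 48.40
On Form Beta, PR 48.40 falls between score 9 (PR 47.6) and 10 (PR 74.2).
Interpolate: 9 + (48.40 − 47.6)/(74.2 − 47.6) × (10 − 9) = 9.0

9.0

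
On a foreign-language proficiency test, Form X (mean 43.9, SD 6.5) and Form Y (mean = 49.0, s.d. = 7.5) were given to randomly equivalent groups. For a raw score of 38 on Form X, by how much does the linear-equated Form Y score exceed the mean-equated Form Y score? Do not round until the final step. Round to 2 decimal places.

-0.91

Mean-equated: 38 + (49.0 − 43.9) = 43.10
Linear-equated: (7.5/6.5)(38 − 43.9) + 49.0 = 42.192
Difference = 42.192 − 43.10 = -0.91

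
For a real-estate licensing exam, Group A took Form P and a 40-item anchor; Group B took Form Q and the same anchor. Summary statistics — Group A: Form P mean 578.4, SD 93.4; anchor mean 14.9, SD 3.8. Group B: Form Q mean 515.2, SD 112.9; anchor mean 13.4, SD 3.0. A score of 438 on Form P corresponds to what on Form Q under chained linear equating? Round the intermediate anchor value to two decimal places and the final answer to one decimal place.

Form P → anchor (Group A): v = (3.8/93.4)(438 − 578.4) + 14.9 = 9.19
anchor → Form Q (Group B): y = (112.9/3.0)(9.19 − 13.4) + 515.2 = 356.8

356.8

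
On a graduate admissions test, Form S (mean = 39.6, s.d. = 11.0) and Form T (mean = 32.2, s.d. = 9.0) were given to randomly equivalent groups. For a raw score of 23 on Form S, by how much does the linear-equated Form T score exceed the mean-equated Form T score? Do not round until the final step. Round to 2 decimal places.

Mean-equated: 23 + (32.2 − 39.6) = 15.60
Linear-equated: (9.0/11.0)(23 − 39.6) + 32.2 = 18.618
Difference = 18.618 − 15.60 = 3.02

3.02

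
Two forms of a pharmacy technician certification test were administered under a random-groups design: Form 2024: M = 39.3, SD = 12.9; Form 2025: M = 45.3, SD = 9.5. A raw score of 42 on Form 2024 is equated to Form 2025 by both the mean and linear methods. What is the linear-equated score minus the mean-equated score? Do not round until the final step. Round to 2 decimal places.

-0.71

Mean-equated: 42 + (45.3 − 39.3) = 48.00
Linear-equated: (9.5/12.9)(42 − 39.3) + 45.3 = 47.288
Difference = 47.288 − 48.00 = -0.71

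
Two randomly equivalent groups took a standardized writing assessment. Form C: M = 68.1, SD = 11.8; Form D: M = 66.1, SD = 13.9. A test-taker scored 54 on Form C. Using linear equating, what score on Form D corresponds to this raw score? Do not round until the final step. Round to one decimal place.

Linear equating: y = (SD_Y/SD_X)(x − M_X) + M_Y
y = (13.9/11.8)(54 − 68.1) + 66.1
y = 1.177966 × -14.1 + 66.1 = -16.6093 + 66.1 = 49.5

49.5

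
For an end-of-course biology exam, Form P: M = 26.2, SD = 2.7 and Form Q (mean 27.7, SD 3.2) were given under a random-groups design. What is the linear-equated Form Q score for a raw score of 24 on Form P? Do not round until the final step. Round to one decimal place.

Linear equating: y = (SD_Y/SD_X)(x − M_X) + M_Y
y = (3.2/2.7)(24 − 26.2) + 27.7
y = 1.185185 × -2.2 + 27.7 = -2.6074 + 27.7 = 25.1

25.1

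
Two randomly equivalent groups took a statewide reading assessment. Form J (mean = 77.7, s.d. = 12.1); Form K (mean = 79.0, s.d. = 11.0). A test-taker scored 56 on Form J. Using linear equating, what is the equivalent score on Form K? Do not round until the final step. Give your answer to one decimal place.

59.3

Linear equating: y = (SD_Y/SD_X)(x − M_X) + M_Y
y = (11.0/12.1)(56 − 77.7) + 79.0
y = 0.909091 × -21.7 + 79.0 = -19.7273 + 79.0 = 59.3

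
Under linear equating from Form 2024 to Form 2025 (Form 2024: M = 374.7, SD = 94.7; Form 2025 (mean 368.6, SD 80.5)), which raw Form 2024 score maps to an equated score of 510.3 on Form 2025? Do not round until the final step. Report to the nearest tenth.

Invert y = (SD_Y/SD_X)(x − M_X) + M_Y:
x = (SD_X/SD_Y)(y − M_Y) + M_X = (94.7/80.5)(510.3 − 368.6) + 374.7
x = 1.176398 × 141.700 + 374.7 = 541.4

541.4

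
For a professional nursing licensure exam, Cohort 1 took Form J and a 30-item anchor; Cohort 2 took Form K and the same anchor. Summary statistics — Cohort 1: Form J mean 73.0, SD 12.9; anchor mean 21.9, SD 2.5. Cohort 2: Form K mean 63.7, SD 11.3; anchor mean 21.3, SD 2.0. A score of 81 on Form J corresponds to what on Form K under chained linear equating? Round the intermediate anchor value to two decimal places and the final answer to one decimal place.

75.8

Form J → anchor (Cohort 1): v = (2.5/12.9)(81 − 73.0) + 21.9 = 23.45
anchor → Form K (Cohort 2): y = (11.3/2.0)(23.45 − 21.3) + 63.7 = 75.8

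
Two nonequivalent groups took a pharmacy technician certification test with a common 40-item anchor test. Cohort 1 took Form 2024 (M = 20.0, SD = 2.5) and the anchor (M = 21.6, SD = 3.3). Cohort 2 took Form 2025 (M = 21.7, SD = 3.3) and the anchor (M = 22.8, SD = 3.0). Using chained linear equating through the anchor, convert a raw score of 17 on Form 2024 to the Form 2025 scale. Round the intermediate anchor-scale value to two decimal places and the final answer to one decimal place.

Form 2024 → anchor (Cohort 1): v = (3.3/2.5)(17 − 20.0) + 21.6 = 17.64
anchor → Form 2025 (Cohort 2): y = (3.3/3.0)(17.64 − 22.8) + 21.7 = 16.0

16.0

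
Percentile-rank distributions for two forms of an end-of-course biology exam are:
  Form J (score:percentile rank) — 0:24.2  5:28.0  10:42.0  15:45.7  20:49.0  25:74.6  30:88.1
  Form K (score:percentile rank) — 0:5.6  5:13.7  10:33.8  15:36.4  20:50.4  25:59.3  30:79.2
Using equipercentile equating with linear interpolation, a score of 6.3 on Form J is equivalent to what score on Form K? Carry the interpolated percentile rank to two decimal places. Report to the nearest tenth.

9.5

PR of 6.3 on Form J: 28.0 + (6.3 − 5)/(10 − 5) × (42.0 − 28.0) = 31.64
On Form K, PR 31.64 falls between score 5 (PR 13.7) and 10 (PR 33.8).
Interpolate: 5 + (31.64 − 13.7)/(33.8 − 13.7) × (10 − 5) = 9.5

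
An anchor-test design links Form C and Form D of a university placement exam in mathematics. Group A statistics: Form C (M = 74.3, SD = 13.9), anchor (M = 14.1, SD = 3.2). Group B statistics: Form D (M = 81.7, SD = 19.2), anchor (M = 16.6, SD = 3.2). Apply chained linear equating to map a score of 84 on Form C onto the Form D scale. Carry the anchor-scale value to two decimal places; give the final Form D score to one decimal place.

80.1

Form C → anchor (Group A): v = (3.2/13.9)(84 − 74.3) + 14.1 = 16.33
anchor → Form D (Group B): y = (19.2/3.2)(16.33 − 16.6) + 81.7 = 80.1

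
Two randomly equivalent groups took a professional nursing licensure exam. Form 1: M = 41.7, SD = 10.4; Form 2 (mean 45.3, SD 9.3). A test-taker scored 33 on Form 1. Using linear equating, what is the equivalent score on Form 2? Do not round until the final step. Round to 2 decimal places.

37.52

Linear equating: y = (SD_Y/SD_X)(x − M_X) + M_Y
y = (9.3/10.4)(33 − 41.7) + 45.3
y = 0.894231 × -8.7 + 45.3 = -7.7798 + 45.3 = 37.52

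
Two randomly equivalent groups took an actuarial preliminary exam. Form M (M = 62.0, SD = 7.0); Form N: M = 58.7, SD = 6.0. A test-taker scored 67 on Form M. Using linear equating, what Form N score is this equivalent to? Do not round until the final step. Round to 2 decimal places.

62.99

Linear equating: y = (SD_Y/SD_X)(x − M_X) + M_Y
y = (6.0/7.0)(67 − 62.0) + 58.7
y = 0.857143 × 5.0 + 58.7 = 4.2857 + 58.7 = 62.99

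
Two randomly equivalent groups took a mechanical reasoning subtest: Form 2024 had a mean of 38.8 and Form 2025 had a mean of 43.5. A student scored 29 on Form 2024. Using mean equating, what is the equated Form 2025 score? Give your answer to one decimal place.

Mean equating: y = x + (M_Y − M_X) = 29 + (43.5 − 38.8) = 33.7

33.7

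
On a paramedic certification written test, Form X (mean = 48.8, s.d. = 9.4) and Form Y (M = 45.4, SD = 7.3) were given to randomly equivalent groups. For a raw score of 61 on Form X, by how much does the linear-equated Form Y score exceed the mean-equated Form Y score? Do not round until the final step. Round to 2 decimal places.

Mean-equated: 61 + (45.4 − 48.8) = 57.60
Linear-equated: (7.3/9.4)(61 − 48.8) + 45.4 = 54.874
Difference = 54.874 − 57.60 = -2.73

-2.73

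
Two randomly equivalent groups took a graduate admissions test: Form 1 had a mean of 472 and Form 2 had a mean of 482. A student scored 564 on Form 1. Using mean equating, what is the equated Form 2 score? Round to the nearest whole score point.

Mean equating: y = x + (M_Y − M_X) = 564 + (482 − 472) = 574

574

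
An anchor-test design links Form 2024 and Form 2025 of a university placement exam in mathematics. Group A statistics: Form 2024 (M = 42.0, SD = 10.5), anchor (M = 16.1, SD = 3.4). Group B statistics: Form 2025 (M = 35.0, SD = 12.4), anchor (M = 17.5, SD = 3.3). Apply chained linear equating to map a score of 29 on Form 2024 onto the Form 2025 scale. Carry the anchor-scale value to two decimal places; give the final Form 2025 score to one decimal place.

13.9

Form 2024 → anchor (Group A): v = (3.4/10.5)(29 − 42.0) + 16.1 = 11.89
anchor → Form 2025 (Group B): y = (12.4/3.3)(11.89 − 17.5) + 35.0 = 13.9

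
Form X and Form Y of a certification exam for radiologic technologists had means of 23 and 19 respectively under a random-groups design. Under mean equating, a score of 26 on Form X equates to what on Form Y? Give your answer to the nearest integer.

22

Mean equating: y = x + (M_Y − M_X) = 26 + (19 − 23) = 22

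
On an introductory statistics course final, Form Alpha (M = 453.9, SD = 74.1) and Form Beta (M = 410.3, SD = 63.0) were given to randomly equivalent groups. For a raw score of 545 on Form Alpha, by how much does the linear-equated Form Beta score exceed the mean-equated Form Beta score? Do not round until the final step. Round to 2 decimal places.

Mean-equated: 545 + (410.3 − 453.9) = 501.40
Linear-equated: (63.0/74.1)(545 − 453.9) + 410.3 = 487.753
Difference = 487.753 − 501.40 = -13.65

-13.65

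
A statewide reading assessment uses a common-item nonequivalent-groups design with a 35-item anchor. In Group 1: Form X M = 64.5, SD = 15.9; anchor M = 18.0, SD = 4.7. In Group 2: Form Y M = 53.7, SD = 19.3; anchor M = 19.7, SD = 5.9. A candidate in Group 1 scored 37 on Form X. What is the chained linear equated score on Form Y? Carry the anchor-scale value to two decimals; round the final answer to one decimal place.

Form X → anchor (Group 1): v = (4.7/15.9)(37 − 64.5) + 18.0 = 9.87
anchor → Form Y (Group 2): y = (19.3/5.9)(9.87 − 19.7) + 53.7 = 21.5

21.5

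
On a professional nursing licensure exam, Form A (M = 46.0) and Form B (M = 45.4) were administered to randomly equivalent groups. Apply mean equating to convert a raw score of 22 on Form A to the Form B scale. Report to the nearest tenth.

Mean equating: y = x + (M_Y − M_X) = 22 + (45.4 − 46.0) = 21.4

21.4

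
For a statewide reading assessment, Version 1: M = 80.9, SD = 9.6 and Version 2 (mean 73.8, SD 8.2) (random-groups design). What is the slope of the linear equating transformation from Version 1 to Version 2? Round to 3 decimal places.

A = SD_Y / SD_X = 8.2 / 9.6 = 0.854

0.854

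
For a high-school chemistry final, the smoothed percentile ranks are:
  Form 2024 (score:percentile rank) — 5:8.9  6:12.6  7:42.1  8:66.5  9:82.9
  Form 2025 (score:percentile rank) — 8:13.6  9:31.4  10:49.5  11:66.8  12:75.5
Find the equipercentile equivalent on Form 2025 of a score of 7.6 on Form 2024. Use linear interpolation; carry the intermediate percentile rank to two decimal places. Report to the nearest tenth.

PR of 7.6 on Form 2024: 42.1 + (7.6 − 7)/(8 − 7) × (66.5 − 42.1) = 56.74
On Form 2025, PR 56.74 falls between score 10 (PR 49.5) and 11 (PR 66.8).
Interpolate: 10 + (56.74 − 49.5)/(66.8 − 49.5) × (11 − 10) = 10.4

10.4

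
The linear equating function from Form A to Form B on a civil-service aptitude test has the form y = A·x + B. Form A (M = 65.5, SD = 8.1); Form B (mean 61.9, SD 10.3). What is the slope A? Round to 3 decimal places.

1.272

A = SD_Y / SD_X = 10.3 / 8.1 = 1.272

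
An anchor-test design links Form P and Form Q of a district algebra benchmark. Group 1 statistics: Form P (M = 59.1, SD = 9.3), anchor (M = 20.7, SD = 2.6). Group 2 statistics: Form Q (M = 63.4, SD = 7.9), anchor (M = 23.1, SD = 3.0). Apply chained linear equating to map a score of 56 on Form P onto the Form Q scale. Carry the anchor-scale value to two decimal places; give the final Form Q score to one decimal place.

54.8

Form P → anchor (Group 1): v = (2.6/9.3)(56 − 59.1) + 20.7 = 19.83
anchor → Form Q (Group 2): y = (7.9/3.0)(19.83 − 23.1) + 63.4 = 54.8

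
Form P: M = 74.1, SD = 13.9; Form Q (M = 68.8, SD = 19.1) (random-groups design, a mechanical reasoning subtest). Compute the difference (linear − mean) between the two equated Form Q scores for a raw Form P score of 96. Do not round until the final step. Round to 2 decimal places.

8.19

Mean-equated: 96 + (68.8 − 74.1) = 90.70
Linear-equated: (19.1/13.9)(96 − 74.1) + 68.8 = 98.893
Difference = 98.893 − 90.70 = 8.19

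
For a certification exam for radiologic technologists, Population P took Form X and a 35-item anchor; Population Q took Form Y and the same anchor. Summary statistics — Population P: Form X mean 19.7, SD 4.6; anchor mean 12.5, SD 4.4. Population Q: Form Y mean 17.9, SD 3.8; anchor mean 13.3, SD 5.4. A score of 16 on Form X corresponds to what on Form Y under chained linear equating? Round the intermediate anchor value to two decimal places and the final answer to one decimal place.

14.8

Form X → anchor (Population P): v = (4.4/4.6)(16 − 19.7) + 12.5 = 8.96
anchor → Form Y (Population Q): y = (3.8/5.4)(8.96 − 13.3) + 17.9 = 14.8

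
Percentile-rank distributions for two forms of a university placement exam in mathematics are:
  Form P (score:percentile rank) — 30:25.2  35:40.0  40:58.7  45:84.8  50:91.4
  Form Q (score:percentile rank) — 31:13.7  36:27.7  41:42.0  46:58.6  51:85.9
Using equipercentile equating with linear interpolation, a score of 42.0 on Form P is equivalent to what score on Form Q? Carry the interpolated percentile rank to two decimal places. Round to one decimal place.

PR of 42.0 on Form P: 58.7 + (42.0 − 40)/(45 − 40) × (84.8 − 58.7) = 69.14
On Form Q, PR 69.14 falls between score 46 (PR 58.6) and 51 (PR 85.9).
Interpolate: 46 + (69.14 − 58.6)/(85.9 − 58.6) × (51 − 46) = 47.9

47.9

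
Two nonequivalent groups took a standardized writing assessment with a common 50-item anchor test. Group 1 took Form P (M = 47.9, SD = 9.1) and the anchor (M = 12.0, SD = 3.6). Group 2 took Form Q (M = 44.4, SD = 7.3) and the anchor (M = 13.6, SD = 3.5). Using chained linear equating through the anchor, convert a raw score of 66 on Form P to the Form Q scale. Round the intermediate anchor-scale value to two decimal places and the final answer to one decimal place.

56.0

Form P → anchor (Group 1): v = (3.6/9.1)(66 − 47.9) + 12.0 = 19.16
anchor → Form Q (Group 2): y = (7.3/3.5)(19.16 − 13.6) + 44.4 = 56.0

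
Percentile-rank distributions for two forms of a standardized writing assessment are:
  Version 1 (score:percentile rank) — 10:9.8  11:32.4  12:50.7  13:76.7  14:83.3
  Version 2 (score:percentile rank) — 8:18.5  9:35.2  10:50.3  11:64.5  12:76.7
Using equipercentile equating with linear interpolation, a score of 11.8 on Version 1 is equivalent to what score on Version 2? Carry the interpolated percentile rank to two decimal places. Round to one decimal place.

PR of 11.8 on Version 1: 32.4 + (11.8 − 11)/(12 − 11) × (50.7 − 32.4) = 47.04
On Version 2, PR 47.04 falls between score 9 (PR 35.2) and 10 (PR 50.3).
Interpolate: 9 + (47.04 − 35.2)/(50.3 − 35.2) × (10 − 9) = 9.8

9.8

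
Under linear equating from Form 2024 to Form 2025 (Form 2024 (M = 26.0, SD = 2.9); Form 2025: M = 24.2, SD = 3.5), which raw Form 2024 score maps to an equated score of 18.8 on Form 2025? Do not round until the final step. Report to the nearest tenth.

Invert y = (SD_Y/SD_X)(x − M_X) + M_Y:
x = (SD_X/SD_Y)(y − M_Y) + M_X = (2.9/3.5)(18.8 − 24.2) + 26.0
x = 0.828571 × -5.400 + 26.0 = 21.5

21.5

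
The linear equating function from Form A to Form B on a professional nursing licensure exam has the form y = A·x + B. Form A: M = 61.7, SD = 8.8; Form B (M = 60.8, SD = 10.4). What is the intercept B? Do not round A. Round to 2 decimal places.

A = SD_Y / SD_X = 10.4 / 8.8 = 1.181818
B = M_Y − A·M_X = 60.8 − 1.181818 × 61.7 = -12.12

-12.12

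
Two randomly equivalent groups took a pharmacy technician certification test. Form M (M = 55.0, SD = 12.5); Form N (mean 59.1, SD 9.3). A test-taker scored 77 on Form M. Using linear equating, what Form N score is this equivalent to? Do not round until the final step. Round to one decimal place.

Linear equating: y = (SD_Y/SD_X)(x − M_X) + M_Y
y = (9.3/12.5)(77 − 55.0) + 59.1
y = 0.744000 × 22.0 + 59.1 = 16.3680 + 59.1 = 75.5

75.5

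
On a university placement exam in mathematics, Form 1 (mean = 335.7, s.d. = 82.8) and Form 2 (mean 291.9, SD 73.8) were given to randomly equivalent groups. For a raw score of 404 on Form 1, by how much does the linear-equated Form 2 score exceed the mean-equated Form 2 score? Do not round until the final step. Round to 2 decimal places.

-7.42

Mean-equated: 404 + (291.9 − 335.7) = 360.20
Linear-equated: (73.8/82.8)(404 − 335.7) + 291.9 = 352.776
Difference = 352.776 − 360.20 = -7.42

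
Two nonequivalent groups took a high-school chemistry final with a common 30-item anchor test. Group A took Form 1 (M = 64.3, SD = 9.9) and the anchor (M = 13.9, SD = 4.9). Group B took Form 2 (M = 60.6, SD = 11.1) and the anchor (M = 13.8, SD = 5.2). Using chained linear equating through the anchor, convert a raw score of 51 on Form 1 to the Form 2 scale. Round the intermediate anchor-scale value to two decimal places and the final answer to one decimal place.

46.8

Form 1 → anchor (Group A): v = (4.9/9.9)(51 − 64.3) + 13.9 = 7.32
anchor → Form 2 (Group B): y = (11.1/5.2)(7.32 − 13.8) + 60.6 = 46.8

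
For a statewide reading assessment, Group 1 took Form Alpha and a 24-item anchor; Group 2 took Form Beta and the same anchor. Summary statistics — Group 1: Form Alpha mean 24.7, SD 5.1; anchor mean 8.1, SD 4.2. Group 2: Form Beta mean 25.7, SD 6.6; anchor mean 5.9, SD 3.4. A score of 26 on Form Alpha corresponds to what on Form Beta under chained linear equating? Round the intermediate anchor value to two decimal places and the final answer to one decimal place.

Form Alpha → anchor (Group 1): v = (4.2/5.1)(26 − 24.7) + 8.1 = 9.17
anchor → Form Beta (Group 2): y = (6.6/3.4)(9.17 − 5.9) + 25.7 = 32.0

32.0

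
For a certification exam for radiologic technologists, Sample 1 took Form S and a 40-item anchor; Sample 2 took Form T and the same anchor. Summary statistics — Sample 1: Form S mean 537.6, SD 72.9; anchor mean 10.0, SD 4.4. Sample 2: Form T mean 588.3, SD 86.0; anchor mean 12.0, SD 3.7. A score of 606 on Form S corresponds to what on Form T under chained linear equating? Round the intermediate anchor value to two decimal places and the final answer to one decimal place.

637.8

Form S → anchor (Sample 1): v = (4.4/72.9)(606 − 537.6) + 10.0 = 14.13
anchor → Form T (Sample 2): y = (86.0/3.7)(14.13 − 12.0) + 588.3 = 637.8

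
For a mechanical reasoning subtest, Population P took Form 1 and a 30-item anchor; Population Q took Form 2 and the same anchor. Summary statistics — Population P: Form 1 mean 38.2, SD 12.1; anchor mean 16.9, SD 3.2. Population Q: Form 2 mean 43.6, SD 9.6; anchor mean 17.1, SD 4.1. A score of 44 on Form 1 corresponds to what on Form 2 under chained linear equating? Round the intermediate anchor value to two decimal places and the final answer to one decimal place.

46.7

Form 1 → anchor (Population P): v = (3.2/12.1)(44 − 38.2) + 16.9 = 18.43
anchor → Form 2 (Population Q): y = (9.6/4.1)(18.43 − 17.1) + 43.6 = 46.7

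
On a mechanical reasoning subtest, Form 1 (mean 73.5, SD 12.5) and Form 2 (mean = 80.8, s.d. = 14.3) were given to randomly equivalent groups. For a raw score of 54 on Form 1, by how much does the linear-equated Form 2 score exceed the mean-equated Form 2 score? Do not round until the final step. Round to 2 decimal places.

Mean-equated: 54 + (80.8 − 73.5) = 61.30
Linear-equated: (14.3/12.5)(54 − 73.5) + 80.8 = 58.492
Difference = 58.492 − 61.30 = -2.81

-2.81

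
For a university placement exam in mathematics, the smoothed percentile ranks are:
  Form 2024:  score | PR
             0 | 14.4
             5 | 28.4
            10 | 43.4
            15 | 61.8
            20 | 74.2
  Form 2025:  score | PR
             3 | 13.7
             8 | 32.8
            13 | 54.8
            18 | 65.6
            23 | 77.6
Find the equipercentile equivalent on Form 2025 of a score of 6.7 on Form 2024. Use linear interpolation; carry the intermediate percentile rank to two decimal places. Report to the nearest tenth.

8.2

PR of 6.7 on Form 2024: 28.4 + (6.7 − 5)/(10 − 5) × (43.4 − 28.4) = 33.50
On Form 2025, PR 33.50 falls between score 8 (PR 32.8) and 13 (PR 54.8).
Interpolate: 8 + (33.50 − 32.8)/(54.8 − 32.8) × (13 − 8) = 8.2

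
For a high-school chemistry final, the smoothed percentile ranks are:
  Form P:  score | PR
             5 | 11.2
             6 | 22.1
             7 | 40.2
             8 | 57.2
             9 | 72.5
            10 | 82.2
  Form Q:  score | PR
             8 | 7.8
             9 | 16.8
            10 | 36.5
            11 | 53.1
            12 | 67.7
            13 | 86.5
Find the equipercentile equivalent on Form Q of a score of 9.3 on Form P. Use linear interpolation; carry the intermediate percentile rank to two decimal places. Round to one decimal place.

PR of 9.3 on Form P: 72.5 + (9.3 − 9)/(10 − 9) × (82.2 − 72.5) = 75.41
On Form Q, PR 75.41 falls between score 12 (PR 67.7) and 13 (PR 86.5).
Interpolate: 12 + (75.41 − 67.7)/(86.5 − 67.7) × (13 − 12) = 12.4

12.4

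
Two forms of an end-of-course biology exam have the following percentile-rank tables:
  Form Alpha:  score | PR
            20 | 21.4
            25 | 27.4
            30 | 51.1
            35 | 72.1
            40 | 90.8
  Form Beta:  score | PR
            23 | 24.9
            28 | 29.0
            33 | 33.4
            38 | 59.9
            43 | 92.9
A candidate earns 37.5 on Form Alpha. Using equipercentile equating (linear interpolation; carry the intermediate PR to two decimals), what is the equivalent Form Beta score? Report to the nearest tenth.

PR of 37.5 on Form Alpha: 72.1 + (37.5 − 35)/(40 − 35) × (90.8 − 72.1) = 81.45
On Form Beta, PR 81.45 falls between score 38 (PR 59.9) and 43 (PR 92.9).
Interpolate: 38 + (81.45 − 59.9)/(92.9 − 59.9) × (43 − 38) = 41.3

41.3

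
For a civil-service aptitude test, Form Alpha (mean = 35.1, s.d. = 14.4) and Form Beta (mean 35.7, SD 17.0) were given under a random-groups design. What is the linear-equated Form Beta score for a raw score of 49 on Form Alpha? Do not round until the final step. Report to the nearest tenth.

Linear equating: y = (SD_Y/SD_X)(x − M_X) + M_Y
y = (17.0/14.4)(49 − 35.1) + 35.7
y = 1.180556 × 13.9 + 35.7 = 16.4097 + 35.7 = 52.1

52.1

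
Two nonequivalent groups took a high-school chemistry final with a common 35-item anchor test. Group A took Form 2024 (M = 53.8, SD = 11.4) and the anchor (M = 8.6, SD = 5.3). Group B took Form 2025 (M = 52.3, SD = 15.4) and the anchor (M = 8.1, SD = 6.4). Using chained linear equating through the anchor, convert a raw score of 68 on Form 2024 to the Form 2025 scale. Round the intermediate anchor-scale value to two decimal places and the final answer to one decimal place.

69.4

Form 2024 → anchor (Group A): v = (5.3/11.4)(68 − 53.8) + 8.6 = 15.20
anchor → Form 2025 (Group B): y = (15.4/6.4)(15.20 − 8.1) + 52.3 = 69.4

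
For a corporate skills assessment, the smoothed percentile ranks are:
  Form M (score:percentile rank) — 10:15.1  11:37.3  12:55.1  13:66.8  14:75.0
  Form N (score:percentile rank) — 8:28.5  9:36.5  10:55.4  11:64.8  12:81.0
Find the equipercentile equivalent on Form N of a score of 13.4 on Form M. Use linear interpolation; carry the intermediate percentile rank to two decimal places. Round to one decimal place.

PR of 13.4 on Form M: 66.8 + (13.4 − 13)/(14 − 13) × (75.0 − 66.8) = 70.08
On Form N, PR 70.08 falls between score 11 (PR 64.8) and 12 (PR 81.0).
Interpolate: 11 + (70.08 − 64.8)/(81.0 − 64.8) × (12 − 11) = 11.3

11.3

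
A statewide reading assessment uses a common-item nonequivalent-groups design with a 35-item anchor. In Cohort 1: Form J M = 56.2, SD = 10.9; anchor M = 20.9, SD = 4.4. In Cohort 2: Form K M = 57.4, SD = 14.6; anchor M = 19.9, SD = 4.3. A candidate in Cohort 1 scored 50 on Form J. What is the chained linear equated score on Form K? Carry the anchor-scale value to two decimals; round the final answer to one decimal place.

52.3

Form J → anchor (Cohort 1): v = (4.4/10.9)(50 − 56.2) + 20.9 = 18.40
anchor → Form K (Cohort 2): y = (14.6/4.3)(18.40 − 19.9) + 57.4 = 52.3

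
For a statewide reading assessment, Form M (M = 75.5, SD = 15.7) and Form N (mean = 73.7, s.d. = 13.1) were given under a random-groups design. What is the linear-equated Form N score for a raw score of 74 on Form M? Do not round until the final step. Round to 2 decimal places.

72.45

Linear equating: y = (SD_Y/SD_X)(x − M_X) + M_Y
y = (13.1/15.7)(74 − 75.5) + 73.7
y = 0.834395 × -1.5 + 73.7 = -1.2516 + 73.7 = 72.45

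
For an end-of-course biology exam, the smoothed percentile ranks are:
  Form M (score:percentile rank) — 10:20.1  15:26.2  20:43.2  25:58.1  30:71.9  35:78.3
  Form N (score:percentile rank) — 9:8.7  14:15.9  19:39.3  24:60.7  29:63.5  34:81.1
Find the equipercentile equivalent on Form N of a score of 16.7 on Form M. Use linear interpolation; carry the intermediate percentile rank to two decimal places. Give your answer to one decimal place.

17.4

PR of 16.7 on Form M: 26.2 + (16.7 − 15)/(20 − 15) × (43.2 − 26.2) = 31.98
On Form N, PR 31.98 falls between score 14 (PR 15.9) and 19 (PR 39.3).
Interpolate: 14 + (31.98 − 15.9)/(39.3 − 15.9) × (19 − 14) = 17.4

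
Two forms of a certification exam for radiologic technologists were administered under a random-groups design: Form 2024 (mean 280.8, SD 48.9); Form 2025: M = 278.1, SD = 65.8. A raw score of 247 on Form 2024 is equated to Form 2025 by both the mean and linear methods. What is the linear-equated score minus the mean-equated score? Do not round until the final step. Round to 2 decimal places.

-11.68

Mean-equated: 247 + (278.1 − 280.8) = 244.30
Linear-equated: (65.8/48.9)(247 − 280.8) + 278.1 = 232.619
Difference = 232.619 − 244.30 = -11.68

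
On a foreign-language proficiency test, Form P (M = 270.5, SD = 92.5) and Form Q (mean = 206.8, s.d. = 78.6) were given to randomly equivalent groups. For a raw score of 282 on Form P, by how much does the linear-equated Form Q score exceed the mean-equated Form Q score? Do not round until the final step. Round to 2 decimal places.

-1.73

Mean-equated: 282 + (206.8 − 270.5) = 218.30
Linear-equated: (78.6/92.5)(282 − 270.5) + 206.8 = 216.572
Difference = 216.572 − 218.30 = -1.73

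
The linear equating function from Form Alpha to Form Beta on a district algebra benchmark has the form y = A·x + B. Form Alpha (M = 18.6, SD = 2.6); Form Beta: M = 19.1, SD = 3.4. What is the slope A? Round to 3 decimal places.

1.308

A = SD_Y / SD_X = 3.4 / 2.6 = 1.308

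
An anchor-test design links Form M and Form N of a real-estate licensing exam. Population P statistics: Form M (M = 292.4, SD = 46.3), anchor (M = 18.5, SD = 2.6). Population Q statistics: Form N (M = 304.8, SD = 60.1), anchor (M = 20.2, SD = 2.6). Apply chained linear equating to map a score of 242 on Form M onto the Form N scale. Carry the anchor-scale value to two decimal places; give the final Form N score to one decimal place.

Form M → anchor (Population P): v = (2.6/46.3)(242 − 292.4) + 18.5 = 15.67
anchor → Form N (Population Q): y = (60.1/2.6)(15.67 − 20.2) + 304.8 = 200.1

200.1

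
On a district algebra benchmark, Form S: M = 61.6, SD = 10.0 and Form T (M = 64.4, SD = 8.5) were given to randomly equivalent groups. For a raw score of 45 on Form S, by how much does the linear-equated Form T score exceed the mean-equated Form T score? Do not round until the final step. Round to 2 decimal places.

Mean-equated: 45 + (64.4 − 61.6) = 47.80
Linear-equated: (8.5/10.0)(45 − 61.6) + 64.4 = 50.290
Difference = 50.290 − 47.80 = 2.49

2.49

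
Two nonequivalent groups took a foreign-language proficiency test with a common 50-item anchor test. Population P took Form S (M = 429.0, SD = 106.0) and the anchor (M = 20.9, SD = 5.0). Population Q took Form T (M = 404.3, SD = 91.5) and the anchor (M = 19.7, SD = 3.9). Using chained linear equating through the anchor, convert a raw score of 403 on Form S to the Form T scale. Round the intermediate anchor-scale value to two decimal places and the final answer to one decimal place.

403.6

Form S → anchor (Population P): v = (5.0/106.0)(403 − 429.0) + 20.9 = 19.67
anchor → Form T (Population Q): y = (91.5/3.9)(19.67 − 19.7) + 404.3 = 403.6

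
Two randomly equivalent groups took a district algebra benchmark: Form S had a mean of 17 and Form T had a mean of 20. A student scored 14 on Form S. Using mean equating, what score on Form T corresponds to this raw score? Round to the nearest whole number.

17

Mean equating: y = x + (M_Y − M_X) = 14 + (20 − 17) = 17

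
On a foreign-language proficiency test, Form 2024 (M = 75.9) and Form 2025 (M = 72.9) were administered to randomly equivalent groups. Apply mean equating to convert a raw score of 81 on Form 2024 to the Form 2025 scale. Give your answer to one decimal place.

Mean equating: y = x + (M_Y − M_X) = 81 + (72.9 − 75.9) = 78.0

78.0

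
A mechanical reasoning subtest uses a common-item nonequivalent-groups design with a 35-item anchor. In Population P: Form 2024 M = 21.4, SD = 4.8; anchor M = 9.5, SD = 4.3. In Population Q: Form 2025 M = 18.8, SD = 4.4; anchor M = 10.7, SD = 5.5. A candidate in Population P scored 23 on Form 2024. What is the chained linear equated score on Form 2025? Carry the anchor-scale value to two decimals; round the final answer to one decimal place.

19.0

Form 2024 → anchor (Population P): v = (4.3/4.8)(23 − 21.4) + 9.5 = 10.93
anchor → Form 2025 (Population Q): y = (4.4/5.5)(10.93 − 10.7) + 18.8 = 19.0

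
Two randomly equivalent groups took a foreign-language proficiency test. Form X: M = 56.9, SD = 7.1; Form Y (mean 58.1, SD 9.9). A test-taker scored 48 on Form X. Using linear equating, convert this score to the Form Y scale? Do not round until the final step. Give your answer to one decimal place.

45.7

Linear equating: y = (SD_Y/SD_X)(x − M_X) + M_Y
y = (9.9/7.1)(48 − 56.9) + 58.1
y = 1.394366 × -8.9 + 58.1 = -12.4099 + 58.1 = 45.7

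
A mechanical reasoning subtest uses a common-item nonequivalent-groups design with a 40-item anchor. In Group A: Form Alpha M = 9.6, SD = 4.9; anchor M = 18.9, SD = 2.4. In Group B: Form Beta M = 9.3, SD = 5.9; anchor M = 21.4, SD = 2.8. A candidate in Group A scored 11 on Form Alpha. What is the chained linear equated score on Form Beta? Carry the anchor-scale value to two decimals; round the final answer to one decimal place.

Form Alpha → anchor (Group A): v = (2.4/4.9)(11 − 9.6) + 18.9 = 19.59
anchor → Form Beta (Group B): y = (5.9/2.8)(19.59 − 21.4) + 9.3 = 5.5

5.5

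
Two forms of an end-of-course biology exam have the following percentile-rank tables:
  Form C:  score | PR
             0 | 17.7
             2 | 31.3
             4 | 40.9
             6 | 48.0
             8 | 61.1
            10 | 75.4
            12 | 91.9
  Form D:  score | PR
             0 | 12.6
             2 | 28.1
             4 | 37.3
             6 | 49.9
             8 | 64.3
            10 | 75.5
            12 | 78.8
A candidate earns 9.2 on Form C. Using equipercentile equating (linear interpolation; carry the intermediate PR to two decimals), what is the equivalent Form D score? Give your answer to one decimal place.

PR of 9.2 on Form C: 61.1 + (9.2 − 8)/(10 − 8) × (75.4 − 61.1) = 69.68
On Form D, PR 69.68 falls between score 8 (PR 64.3) and 10 (PR 75.5).
Interpolate: 8 + (69.68 − 64.3)/(75.5 − 64.3) × (10 − 8) = 9.0

9.0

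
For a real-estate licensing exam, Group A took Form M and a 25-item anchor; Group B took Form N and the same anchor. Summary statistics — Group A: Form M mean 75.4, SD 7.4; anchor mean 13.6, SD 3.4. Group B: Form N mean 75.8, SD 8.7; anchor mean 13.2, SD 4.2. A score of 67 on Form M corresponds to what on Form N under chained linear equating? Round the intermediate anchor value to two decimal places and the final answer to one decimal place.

68.6

Form M → anchor (Group A): v = (3.4/7.4)(67 − 75.4) + 13.6 = 9.74
anchor → Form N (Group B): y = (8.7/4.2)(9.74 − 13.2) + 75.8 = 68.6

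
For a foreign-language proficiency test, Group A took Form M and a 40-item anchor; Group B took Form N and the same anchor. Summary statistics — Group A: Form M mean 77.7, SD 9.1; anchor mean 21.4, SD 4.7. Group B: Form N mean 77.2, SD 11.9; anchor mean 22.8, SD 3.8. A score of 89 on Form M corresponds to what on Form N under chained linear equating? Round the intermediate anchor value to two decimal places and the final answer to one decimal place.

Form M → anchor (Group A): v = (4.7/9.1)(89 − 77.7) + 21.4 = 27.24
anchor → Form N (Group B): y = (11.9/3.8)(27.24 − 22.8) + 77.2 = 91.1

91.1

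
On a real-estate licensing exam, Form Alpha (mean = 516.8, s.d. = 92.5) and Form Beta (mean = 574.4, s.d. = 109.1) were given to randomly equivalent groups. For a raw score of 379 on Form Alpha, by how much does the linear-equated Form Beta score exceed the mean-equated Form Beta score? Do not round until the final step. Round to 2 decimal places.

-24.73

Mean-equated: 379 + (574.4 − 516.8) = 436.60
Linear-equated: (109.1/92.5)(379 − 516.8) + 574.4 = 411.870
Difference = 411.870 − 436.60 = -24.73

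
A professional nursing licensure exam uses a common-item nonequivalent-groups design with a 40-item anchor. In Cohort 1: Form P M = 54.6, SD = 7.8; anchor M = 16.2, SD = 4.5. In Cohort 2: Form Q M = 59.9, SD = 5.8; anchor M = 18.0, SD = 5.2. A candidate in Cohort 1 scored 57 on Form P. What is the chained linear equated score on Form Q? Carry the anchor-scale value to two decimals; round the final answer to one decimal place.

59.4

Form P → anchor (Cohort 1): v = (4.5/7.8)(57 − 54.6) + 16.2 = 17.58
anchor → Form Q (Cohort 2): y = (5.8/5.2)(17.58 − 18.0) + 59.9 = 59.4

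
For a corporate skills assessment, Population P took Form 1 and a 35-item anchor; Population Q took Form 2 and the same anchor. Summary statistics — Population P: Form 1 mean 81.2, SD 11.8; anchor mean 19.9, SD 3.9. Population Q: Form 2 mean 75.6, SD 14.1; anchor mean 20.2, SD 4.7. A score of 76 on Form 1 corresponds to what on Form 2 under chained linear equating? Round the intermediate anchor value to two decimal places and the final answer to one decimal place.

69.5

Form 1 → anchor (Population P): v = (3.9/11.8)(76 − 81.2) + 19.9 = 18.18
anchor → Form 2 (Population Q): y = (14.1/4.7)(18.18 − 20.2) + 75.6 = 69.5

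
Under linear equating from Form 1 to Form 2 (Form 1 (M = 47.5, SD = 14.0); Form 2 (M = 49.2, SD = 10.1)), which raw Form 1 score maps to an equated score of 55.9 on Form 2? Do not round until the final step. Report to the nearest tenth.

56.8

Invert y = (SD_Y/SD_X)(x − M_X) + M_Y:
x = (SD_X/SD_Y)(y − M_Y) + M_X = (14.0/10.1)(55.9 − 49.2) + 47.5
x = 1.386139 × 6.700 + 47.5 = 56.8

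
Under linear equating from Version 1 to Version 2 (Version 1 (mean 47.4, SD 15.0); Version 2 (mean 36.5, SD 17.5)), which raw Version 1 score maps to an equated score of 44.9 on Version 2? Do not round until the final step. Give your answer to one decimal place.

54.6

Invert y = (SD_Y/SD_X)(x − M_X) + M_Y:
x = (SD_X/SD_Y)(y − M_Y) + M_X = (15.0/17.5)(44.9 − 36.5) + 47.4
x = 0.857143 × 8.400 + 47.4 = 54.6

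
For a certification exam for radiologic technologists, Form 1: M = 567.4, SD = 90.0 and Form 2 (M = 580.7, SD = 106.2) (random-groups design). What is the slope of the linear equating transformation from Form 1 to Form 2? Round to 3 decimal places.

1.180

A = SD_Y / SD_X = 106.2 / 90.0 = 1.180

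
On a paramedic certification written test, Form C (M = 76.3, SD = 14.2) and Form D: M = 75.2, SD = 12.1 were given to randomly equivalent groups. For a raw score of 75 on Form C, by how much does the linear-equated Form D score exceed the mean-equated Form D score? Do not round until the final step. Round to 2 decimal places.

Mean-equated: 75 + (75.2 − 76.3) = 73.90
Linear-equated: (12.1/14.2)(75 − 76.3) + 75.2 = 74.092
Difference = 74.092 − 73.90 = 0.19

0.19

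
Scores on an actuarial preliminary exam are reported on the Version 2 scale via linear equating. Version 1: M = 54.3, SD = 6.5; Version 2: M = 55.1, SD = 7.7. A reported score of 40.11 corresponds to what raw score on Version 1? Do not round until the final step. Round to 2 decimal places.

41.65

Invert y = (SD_Y/SD_X)(x − M_X) + M_Y:
x = (SD_X/SD_Y)(y − M_Y) + M_X = (6.5/7.7)(40.11 − 55.1) + 54.3
x = 0.844156 × -14.990 + 54.3 = 41.65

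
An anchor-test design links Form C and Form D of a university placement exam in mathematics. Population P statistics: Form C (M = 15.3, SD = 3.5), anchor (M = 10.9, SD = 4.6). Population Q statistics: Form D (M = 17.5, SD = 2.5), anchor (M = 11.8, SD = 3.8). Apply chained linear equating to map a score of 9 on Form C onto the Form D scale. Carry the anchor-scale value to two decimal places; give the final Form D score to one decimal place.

Form C → anchor (Population P): v = (4.6/3.5)(9 − 15.3) + 10.9 = 2.62
anchor → Form D (Population Q): y = (2.5/3.8)(2.62 − 11.8) + 17.5 = 11.5

11.5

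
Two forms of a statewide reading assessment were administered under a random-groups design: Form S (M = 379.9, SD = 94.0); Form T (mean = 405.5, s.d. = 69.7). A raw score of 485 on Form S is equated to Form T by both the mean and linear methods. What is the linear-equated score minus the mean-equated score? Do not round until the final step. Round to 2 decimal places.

-27.17

Mean-equated: 485 + (405.5 − 379.9) = 510.60
Linear-equated: (69.7/94.0)(485 − 379.9) + 405.5 = 483.431
Difference = 483.431 − 510.60 = -27.17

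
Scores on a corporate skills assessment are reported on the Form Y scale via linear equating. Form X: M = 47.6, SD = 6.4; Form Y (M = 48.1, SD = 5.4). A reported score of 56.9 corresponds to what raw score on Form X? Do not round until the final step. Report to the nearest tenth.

58.0

Invert y = (SD_Y/SD_X)(x − M_X) + M_Y:
x = (SD_X/SD_Y)(y − M_Y) + M_X = (6.4/5.4)(56.9 − 48.1) + 47.6
x = 1.185185 × 8.800 + 47.6 = 58.0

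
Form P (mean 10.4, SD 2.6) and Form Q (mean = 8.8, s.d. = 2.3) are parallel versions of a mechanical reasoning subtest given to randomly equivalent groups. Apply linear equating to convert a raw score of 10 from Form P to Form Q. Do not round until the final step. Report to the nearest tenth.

8.4

Linear equating: y = (SD_Y/SD_X)(x − M_X) + M_Y
y = (2.3/2.6)(10 − 10.4) + 8.8
y = 0.884615 × -0.4 + 8.8 = -0.3538 + 8.8 = 8.4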